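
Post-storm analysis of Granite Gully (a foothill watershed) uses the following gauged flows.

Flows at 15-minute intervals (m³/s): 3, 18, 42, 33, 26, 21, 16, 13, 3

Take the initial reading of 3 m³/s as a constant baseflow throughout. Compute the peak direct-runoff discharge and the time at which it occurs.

Q_p = 39.0 m³/s at t = 0.5 h

Subtracting baseflow gives direct-runoff ordinates: 0.0, 15.0, 39.0, 30.0, 23.0, 18.0, 13.0, 10.0, 0.0 m³/s.
The maximum is 39.0 m³/s, occurring at the reading for t = 0.5 h.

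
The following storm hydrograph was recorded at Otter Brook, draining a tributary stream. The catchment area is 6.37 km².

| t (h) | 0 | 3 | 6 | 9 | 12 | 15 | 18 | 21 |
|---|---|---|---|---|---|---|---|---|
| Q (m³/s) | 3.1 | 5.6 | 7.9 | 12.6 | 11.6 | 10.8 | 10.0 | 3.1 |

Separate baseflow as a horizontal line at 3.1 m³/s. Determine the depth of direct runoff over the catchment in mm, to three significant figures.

Direct runoff: 0.0, 2.5, 4.8, 9.5, 8.5, 7.7, 6.9, 0.0 m³/s; ΣQ_DR = 39.90 m³/s.
V = ΣQ_DR · Δt = 39.90 × 10800 s = 4.309 × 10^5 m³.
Over A = 6.37 km², depth = V / A = 67.6 mm.

d ≈ 67.6 mm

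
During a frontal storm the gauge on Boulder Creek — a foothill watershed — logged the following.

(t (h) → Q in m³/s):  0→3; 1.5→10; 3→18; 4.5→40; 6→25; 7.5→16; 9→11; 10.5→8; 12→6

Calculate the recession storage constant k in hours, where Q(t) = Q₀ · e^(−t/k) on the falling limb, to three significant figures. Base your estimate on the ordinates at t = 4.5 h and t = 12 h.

k ≈ 3.95 h

On the falling limb, Q drops from 40 to 6 m³/s between t = 4.5 h and t = 12 h (Δt = 7.5 h).
k = −Δt / ln(Q₂/Q₁) = −7.5 / ln(6/40) = 3.95 h.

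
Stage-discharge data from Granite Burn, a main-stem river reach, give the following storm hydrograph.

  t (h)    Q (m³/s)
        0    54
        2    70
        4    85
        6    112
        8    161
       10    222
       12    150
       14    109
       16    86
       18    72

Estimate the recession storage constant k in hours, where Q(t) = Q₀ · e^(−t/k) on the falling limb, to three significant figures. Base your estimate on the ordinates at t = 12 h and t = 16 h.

k ≈ 7.19 h

On the falling limb, Q drops from 150 to 86 m³/s between t = 12 h and t = 16 h (Δt = 4 h).
k = −Δt / ln(Q₂/Q₁) = −4 / ln(86/150) = 7.19 h.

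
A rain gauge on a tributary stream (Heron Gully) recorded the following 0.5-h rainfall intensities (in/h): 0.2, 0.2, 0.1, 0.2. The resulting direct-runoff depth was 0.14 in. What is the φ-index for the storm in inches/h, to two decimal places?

φ ≈ 0.11 in/h

Only the 3 blocks with intensity above φ contribute runoff: 0.2, 0.2, 0.2 in/h.
Σ(I−φ)·Δt = d  ⇒  (0.2+0.2+0.2 − 3φ)·0.5 = 0.14
φ = (0.6000 − 0.14/0.5) / 3 = 0.11 in/h.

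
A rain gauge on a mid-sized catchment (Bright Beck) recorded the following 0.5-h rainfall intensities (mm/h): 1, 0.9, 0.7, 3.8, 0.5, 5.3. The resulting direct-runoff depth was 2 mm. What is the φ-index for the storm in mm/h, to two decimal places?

φ ≈ 2.55 mm/h

Only the 2 blocks with intensity above φ contribute runoff: 3.8, 5.3 mm/h.
Σ(I−φ)·Δt = d  ⇒  (3.8+5.3 − 2φ)·0.5 = 2
φ = (9.100 − 2/0.5) / 2 = 2.55 mm/h.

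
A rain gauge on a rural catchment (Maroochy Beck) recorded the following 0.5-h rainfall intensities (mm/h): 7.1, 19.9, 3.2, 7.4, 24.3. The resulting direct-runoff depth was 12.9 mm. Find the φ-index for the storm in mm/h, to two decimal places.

φ ≈ 9.20 mm/h

Only the 2 blocks with intensity above φ contribute runoff: 19.9, 24.3 mm/h.
Σ(I−φ)·Δt = d  ⇒  (19.9+24.3 − 2φ)·0.5 = 12.9
φ = (44.20 − 12.9/0.5) / 2 = 9.20 mm/h.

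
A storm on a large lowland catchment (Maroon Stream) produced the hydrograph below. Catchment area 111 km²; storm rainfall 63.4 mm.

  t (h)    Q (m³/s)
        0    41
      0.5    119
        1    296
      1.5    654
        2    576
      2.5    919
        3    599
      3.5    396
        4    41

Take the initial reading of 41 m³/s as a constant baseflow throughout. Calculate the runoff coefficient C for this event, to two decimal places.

C ≈ 0.84

ΣQ_DR = 3272 m³/s; V = ΣQ_DR·Δt = 5.890 × 10^6 m³.
Runoff depth d = V / A = 53.06 mm.
C = d / P = 53.06 / 63.4 = 0.84.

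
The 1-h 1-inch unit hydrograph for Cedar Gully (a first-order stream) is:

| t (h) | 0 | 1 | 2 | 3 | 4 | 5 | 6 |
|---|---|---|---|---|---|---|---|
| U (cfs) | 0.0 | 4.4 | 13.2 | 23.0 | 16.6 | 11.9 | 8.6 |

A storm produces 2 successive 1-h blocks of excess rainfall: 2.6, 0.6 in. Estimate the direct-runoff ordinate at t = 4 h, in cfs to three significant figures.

By discrete convolution, Q_j = Σ (P_i / 1 in) · U_{j−i}.
At t = 4 h (j=4): Q = (2.6/1)·16.6 + (0.6/1)·23.0 = 57.0 cfs.

Q ≈ 57.0 cfs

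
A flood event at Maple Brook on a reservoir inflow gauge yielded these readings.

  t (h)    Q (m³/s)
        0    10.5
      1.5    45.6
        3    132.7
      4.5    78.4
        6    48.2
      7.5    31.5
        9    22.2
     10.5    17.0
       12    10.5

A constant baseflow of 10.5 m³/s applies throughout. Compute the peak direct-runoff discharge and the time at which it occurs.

Subtracting baseflow gives direct-runoff ordinates: 0.0, 35.1, 122.2, 67.9, 37.7, 21.0, 11.7, 6.5, 0.0 m³/s.
The maximum is 122.2 m³/s, occurring at the reading for t = 3 h.

Q_p = 122.2 m³/s at t = 3 h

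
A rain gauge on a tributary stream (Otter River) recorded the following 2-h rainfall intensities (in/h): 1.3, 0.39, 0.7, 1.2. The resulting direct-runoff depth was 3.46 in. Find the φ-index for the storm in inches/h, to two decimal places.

Only the 3 blocks with intensity above φ contribute runoff: 1.3, 0.7, 1.2 in/h.
Σ(I−φ)·Δt = d  ⇒  (1.3+0.7+1.2 − 3φ)·2 = 3.46
φ = (3.200 − 3.46/2) / 3 = 0.49 in/h.

φ ≈ 0.49 in/h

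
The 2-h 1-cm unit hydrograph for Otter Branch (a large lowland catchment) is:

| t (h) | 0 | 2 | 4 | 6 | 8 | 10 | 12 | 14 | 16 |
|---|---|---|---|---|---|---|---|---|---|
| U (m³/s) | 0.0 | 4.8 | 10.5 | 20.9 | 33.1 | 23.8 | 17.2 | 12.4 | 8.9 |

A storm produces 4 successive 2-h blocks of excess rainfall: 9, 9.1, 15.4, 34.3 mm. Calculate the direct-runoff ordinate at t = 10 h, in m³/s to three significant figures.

By discrete convolution, Q_j = Σ (P_i / 10 mm) · U_{j−i}.
At t = 10 h (j=5): Q = (9/10)·23.8 + (9.1/10)·33.1 + (15.4/10)·20.9 + (34.3/10)·10.5 = 120 m³/s.

Q ≈ 120 m³/s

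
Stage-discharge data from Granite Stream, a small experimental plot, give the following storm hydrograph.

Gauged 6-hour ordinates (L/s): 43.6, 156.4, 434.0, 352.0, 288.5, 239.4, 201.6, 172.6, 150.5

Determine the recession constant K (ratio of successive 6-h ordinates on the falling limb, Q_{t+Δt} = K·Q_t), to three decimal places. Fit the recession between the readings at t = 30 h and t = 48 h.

Using the recession-limb readings at t = 30 h and t = 48 h: Q falls from 239.4 to 150.5 L/s over 3 intervals.
K = (Q₂/Q₁)^(1/3) = (150.5/239.4)^(1/3) = 0.857.

K ≈ 0.857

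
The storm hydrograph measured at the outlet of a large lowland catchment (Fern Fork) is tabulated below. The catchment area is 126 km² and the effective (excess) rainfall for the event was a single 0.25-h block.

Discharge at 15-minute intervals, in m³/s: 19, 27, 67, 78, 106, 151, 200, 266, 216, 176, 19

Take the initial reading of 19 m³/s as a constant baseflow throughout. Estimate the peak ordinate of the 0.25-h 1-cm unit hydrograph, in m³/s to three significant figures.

Direct runoff: 0.0, 8.0, 48.0, 59.0, 87.0, 132.0, 181.0, 247.0, 197.0, 157.0, 0.0 m³/s; ΣQ_DR = 1116 m³/s, peak = 247.0 m³/s.
Runoff depth d = ΣQ_DR·Δt / A = 1116 × 900 / (126 km²) = 7.971 mm.
The 1-cm UH is the DRH scaled by (10 mm)/d, so U_p = 247.0 × 10/7.971 = 310 m³/s.

U_p ≈ 310 m³/s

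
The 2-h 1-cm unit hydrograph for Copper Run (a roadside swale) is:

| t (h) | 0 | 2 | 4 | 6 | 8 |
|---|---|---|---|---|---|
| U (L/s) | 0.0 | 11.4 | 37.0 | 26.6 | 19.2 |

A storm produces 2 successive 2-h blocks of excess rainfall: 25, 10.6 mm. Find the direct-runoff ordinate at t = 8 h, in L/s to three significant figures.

Q ≈ 76.2 L/s

By discrete convolution, Q_j = Σ (P_i / 10 mm) · U_{j−i}.
At t = 8 h (j=4): Q = (25/10)·19.2 + (10.6/10)·26.6 = 76.2 L/s.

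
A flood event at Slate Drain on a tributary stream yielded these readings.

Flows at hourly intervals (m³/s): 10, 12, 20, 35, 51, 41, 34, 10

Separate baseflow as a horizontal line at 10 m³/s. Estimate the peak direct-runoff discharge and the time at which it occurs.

Subtracting baseflow gives direct-runoff ordinates: 0.0, 2.0, 10.0, 25.0, 41.0, 31.0, 24.0, 0.0 m³/s.
The maximum is 41.0 m³/s, occurring at the reading for t = 4 h.

Q_p = 41.0 m³/s at t = 4 h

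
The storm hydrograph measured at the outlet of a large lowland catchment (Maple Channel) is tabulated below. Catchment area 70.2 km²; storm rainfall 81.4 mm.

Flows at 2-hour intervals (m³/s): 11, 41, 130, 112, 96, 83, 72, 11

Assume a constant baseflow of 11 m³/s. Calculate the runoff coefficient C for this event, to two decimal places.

ΣQ_DR = 468.0 m³/s; V = ΣQ_DR·Δt = 3.370 × 10^6 m³.
Runoff depth d = V / A = 48.00 mm.
C = d / P = 48.00 / 81.4 = 0.59.

C ≈ 0.59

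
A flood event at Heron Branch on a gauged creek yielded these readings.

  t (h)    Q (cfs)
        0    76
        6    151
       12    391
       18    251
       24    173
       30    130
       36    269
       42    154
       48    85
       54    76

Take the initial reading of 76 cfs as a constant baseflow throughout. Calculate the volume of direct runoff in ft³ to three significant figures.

Direct-runoff ordinates (Q − Q_b): 0.0, 75.0, 315.0, 175.0, 97.0, 54.0, 193.0, 78.0, 9.0, 0.0 cfs.
ΣQ_DR = 996.0 cfs.
With Δt = 6 h = 21600 s, V = ΣQ_DR · Δt = 996.0 × 21600 = 2.15 × 10^7 ft³.

V ≈ 2.15 × 10^7 ft³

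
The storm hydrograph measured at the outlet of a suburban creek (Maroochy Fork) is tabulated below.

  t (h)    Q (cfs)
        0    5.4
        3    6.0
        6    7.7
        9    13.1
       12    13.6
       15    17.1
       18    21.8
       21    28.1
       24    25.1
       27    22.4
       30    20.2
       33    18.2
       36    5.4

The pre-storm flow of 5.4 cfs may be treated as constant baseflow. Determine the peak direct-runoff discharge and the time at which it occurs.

Subtracting baseflow gives direct-runoff ordinates: 0.0, 0.6, 2.3, 7.7, 8.2, 11.7, 16.4, 22.7, 19.7, 17.0, 14.8, 12.8, 0.0 cfs.
The maximum is 22.7 cfs, occurring at the reading for t = 21 h.

Q_p = 22.7 cfs at t = 21 h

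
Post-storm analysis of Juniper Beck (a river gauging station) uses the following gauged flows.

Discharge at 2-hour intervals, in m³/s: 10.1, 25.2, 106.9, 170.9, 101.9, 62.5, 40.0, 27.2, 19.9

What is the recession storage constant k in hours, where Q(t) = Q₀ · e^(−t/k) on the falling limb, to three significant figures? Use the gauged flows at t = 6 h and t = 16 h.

On the falling limb, Q drops from 170.9 to 19.9 m³/s between t = 6 h and t = 16 h (Δt = 10 h).
k = −Δt / ln(Q₂/Q₁) = −10 / ln(19.9/170.9) = 4.65 h.

k ≈ 4.65 h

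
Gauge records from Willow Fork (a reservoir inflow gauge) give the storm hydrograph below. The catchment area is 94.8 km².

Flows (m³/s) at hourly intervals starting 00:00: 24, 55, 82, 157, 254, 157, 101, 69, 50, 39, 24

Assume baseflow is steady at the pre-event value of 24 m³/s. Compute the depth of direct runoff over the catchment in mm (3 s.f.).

d ≈ 28.4 mm

Direct runoff: 0.0, 31.0, 58.0, 133.0, 230.0, 133.0, 77.0, 45.0, 26.0, 15.0, 0.0 m³/s; ΣQ_DR = 748.0 m³/s.
V = ΣQ_DR · Δt = 748.0 × 3600 s = 2.693 × 10^6 m³.
Over A = 94.8 km², depth = V / A = 28.4 mm.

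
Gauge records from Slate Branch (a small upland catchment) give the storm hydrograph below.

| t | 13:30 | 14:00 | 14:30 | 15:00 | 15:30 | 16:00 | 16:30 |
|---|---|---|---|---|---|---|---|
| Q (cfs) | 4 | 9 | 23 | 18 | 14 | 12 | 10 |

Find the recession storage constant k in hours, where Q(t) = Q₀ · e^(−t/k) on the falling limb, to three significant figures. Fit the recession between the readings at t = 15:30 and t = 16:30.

On the falling limb, Q drops from 14 to 10 cfs between t = 15:30 and t = 16:30 (Δt = 1 h).
k = −Δt / ln(Q₂/Q₁) = −1 / ln(10/14) = 2.97 h.

k ≈ 2.97 h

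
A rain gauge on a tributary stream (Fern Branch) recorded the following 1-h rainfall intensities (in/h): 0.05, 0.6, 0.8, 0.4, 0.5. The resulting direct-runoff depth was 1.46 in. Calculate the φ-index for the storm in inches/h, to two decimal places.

φ ≈ 0.21 in/h

Only the 4 blocks with intensity above φ contribute runoff: 0.6, 0.8, 0.4, 0.5 in/h.
Σ(I−φ)·Δt = d  ⇒  (0.6+0.8+0.4+0.5 − 4φ)·1 = 1.46
φ = (2.300 − 1.46/1) / 4 = 0.21 in/h.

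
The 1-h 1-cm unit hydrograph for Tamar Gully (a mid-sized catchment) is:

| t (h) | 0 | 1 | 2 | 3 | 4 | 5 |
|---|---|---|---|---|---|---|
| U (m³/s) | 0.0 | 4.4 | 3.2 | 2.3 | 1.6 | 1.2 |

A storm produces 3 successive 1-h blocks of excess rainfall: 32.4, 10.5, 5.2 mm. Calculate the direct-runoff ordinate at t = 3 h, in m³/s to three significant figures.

By discrete convolution, Q_j = Σ (P_i / 10 mm) · U_{j−i}.
At t = 3 h (j=3): Q = (32.4/10)·2.3 + (10.5/10)·3.2 + (5.2/10)·4.4 = 13.1 m³/s.

Q ≈ 13.1 m³/s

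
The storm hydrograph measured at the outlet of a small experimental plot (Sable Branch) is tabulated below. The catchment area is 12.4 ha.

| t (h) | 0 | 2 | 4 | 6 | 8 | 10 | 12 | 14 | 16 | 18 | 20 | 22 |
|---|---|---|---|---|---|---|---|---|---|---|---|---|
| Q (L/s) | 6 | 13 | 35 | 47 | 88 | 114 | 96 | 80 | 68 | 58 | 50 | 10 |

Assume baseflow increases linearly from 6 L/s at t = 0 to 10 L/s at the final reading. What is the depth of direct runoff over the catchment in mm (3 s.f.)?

d ≈ 33.0 mm

Direct runoff: 0.00, 6.64, 28.27, 39.91, 80.55, 106.18, 87.82, 71.45, 59.09, 48.73, 40.36, 0.00 L/s; ΣQ_DR = 569.0 L/s.
V = ΣQ_DR · Δt = 569.0 × 7200 s = 4.097 × 10^6 L.
Over A = 12.4 ha, depth = V / A = 33.0 mm.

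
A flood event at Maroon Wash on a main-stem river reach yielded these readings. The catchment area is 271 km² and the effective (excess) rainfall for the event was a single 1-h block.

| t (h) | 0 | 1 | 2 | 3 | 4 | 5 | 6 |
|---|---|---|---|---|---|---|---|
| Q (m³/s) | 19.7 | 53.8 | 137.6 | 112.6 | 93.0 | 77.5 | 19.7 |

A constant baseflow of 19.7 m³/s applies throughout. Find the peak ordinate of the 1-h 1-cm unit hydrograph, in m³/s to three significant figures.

Direct runoff: 0.0, 34.1, 117.9, 92.9, 73.3, 57.8, 0.0 m³/s; ΣQ_DR = 376.0 m³/s, peak = 117.9 m³/s.
Runoff depth d = ΣQ_DR·Δt / A = 376.0 × 3600 / (271 km²) = 4.995 mm.
The 1-cm UH is the DRH scaled by (10 mm)/d, so U_p = 117.9 × 10/4.995 = 236 m³/s.

U_p ≈ 236 m³/s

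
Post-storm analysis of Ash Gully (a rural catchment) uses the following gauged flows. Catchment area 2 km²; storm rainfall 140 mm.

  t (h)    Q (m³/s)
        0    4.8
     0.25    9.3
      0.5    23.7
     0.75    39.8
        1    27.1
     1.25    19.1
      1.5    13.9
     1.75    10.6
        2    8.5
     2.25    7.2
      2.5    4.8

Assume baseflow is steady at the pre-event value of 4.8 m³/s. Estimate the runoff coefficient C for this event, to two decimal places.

C ≈ 0.37

ΣQ_DR = 116.0 m³/s; V = ΣQ_DR·Δt = 1.044 × 10^5 m³.
Runoff depth d = V / A = 52.20 mm.
C = d / P = 52.20 / 140 = 0.37.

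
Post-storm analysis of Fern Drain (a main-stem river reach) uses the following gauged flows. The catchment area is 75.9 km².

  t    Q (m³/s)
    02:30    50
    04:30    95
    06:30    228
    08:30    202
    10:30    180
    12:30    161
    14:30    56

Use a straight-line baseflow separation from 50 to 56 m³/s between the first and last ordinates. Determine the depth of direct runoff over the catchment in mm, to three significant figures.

Direct runoff: 0.00, 44.00, 176.00, 149.00, 126.00, 106.00, 0.00 m³/s; ΣQ_DR = 601.0 m³/s.
V = ΣQ_DR · Δt = 601.0 × 7200 s = 4.327 × 10^6 m³.
Over A = 75.9 km², depth = V / A = 57.0 mm.

d ≈ 57.0 mm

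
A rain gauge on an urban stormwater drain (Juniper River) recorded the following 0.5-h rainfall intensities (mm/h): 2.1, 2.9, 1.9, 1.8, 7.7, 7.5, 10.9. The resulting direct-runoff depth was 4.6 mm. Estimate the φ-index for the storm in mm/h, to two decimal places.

φ ≈ 5.63 mm/h

Only the 3 blocks with intensity above φ contribute runoff: 7.7, 7.5, 10.9 mm/h.
Σ(I−φ)·Δt = d  ⇒  (7.7+7.5+10.9 − 3φ)·0.5 = 4.6
φ = (26.10 − 4.6/0.5) / 3 = 5.63 mm/h.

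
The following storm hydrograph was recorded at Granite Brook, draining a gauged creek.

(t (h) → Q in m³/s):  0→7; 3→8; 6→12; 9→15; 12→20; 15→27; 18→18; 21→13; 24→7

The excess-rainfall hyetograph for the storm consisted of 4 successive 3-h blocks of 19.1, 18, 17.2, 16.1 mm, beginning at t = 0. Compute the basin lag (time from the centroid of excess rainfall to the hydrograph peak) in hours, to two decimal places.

t_L ≈ 9.21 h

Centroid of excess rainfall: t_c = Σ P_i·t̄_i / ΣP_i = 5.7912 h (block centres at 1.5, 4.5, 7.5, 10.5 h).
Hydrograph peak occurs at t = 15 h, so basin lag t_L = 15 − 5.7912 = 9.21 h.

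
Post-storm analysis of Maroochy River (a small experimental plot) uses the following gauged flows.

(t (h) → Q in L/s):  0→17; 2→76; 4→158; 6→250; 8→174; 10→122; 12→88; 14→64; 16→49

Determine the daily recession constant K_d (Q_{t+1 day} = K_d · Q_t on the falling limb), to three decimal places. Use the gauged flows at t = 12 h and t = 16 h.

K_d ≈ 0.030

Between t = 12 h and t = 16 h the flow falls from 88 to 49 L/s over 2×2 h = 4 h.
Per-interval ratio K = (49/88)^(1/2) = 0.7462; K_d = K^(24/2) = 0.030.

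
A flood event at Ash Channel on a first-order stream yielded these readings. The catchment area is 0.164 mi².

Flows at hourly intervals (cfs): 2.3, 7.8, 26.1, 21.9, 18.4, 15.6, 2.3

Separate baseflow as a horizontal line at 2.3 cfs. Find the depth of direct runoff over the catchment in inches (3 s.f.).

d ≈ 0.740 in

Direct runoff: 0.0, 5.5, 23.8, 19.6, 16.1, 13.3, 0.0 cfs; ΣQ_DR = 78.30 cfs.
V = ΣQ_DR · Δt = 78.30 × 3600 s = 2.819 × 10^5 ft³.
Over A = 0.164 mi², depth = V / A = 0.740 in.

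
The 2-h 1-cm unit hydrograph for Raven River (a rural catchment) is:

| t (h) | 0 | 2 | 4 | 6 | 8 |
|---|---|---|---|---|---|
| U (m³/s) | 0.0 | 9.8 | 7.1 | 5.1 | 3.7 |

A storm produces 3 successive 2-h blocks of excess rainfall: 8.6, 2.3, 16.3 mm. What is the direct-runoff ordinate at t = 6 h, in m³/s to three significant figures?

Q ≈ 22.0 m³/s

By discrete convolution, Q_j = Σ (P_i / 10 mm) · U_{j−i}.
At t = 6 h (j=3): Q = (8.6/10)·5.1 + (2.3/10)·7.1 + (16.3/10)·9.8 = 22.0 m³/s.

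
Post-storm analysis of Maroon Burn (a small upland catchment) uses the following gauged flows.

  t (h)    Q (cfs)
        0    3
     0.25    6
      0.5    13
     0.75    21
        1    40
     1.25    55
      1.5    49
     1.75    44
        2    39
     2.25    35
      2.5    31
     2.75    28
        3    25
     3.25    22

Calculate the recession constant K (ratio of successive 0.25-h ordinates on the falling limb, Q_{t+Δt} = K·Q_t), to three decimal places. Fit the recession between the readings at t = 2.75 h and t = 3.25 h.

Using the recession-limb readings at t = 2.75 h and t = 3.25 h: Q falls from 28 to 22 cfs over 2 intervals.
K = (Q₂/Q₁)^(1/2) = (22/28)^(1/2) = 0.886.

K ≈ 0.886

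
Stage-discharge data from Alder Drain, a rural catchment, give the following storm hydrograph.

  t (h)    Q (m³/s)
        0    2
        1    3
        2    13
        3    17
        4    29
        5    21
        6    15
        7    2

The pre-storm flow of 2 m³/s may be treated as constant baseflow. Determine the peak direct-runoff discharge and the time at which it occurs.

Subtracting baseflow gives direct-runoff ordinates: 0.0, 1.0, 11.0, 15.0, 27.0, 19.0, 13.0, 0.0 m³/s.
The maximum is 27.0 m³/s, occurring at the reading for t = 4 h.

Q_p = 27.0 m³/s at t = 4 h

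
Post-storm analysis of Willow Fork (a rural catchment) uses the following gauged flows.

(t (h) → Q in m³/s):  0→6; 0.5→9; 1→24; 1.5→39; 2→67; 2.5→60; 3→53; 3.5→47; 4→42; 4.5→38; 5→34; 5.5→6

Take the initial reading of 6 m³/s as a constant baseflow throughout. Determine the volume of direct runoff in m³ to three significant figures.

Direct-runoff ordinates (Q − Q_b): 0.0, 3.0, 18.0, 33.0, 61.0, 54.0, 47.0, 41.0, 36.0, 32.0, 28.0, 0.0 m³/s.
ΣQ_DR = 353.0 m³/s.
With Δt = 0.5 h = 1800 s, V = ΣQ_DR · Δt = 353.0 × 1800 = 6.35 × 10^5 m³.

V ≈ 6.35 × 10^5 m³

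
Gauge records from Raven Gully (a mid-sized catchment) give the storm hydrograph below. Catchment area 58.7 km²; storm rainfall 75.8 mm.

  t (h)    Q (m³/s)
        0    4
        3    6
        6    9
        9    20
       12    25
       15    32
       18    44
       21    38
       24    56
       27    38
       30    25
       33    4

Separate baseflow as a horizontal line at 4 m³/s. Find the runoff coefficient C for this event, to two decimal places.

ΣQ_DR = 253.0 m³/s; V = ΣQ_DR·Δt = 2.732 × 10^6 m³.
Runoff depth d = V / A = 46.55 mm.
C = d / P = 46.55 / 75.8 = 0.61.

C ≈ 0.61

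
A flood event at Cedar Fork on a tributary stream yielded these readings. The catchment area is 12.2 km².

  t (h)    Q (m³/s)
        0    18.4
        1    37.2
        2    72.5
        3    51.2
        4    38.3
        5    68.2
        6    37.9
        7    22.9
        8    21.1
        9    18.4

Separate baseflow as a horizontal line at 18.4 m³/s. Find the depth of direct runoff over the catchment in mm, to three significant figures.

d ≈ 59.6 mm

Direct runoff: 0.0, 18.8, 54.1, 32.8, 19.9, 49.8, 19.5, 4.5, 2.7, 0.0 m³/s; ΣQ_DR = 202.1 m³/s.
V = ΣQ_DR · Δt = 202.1 × 3600 s = 7.276 × 10^5 m³.
Over A = 12.2 km², depth = V / A = 59.6 mm.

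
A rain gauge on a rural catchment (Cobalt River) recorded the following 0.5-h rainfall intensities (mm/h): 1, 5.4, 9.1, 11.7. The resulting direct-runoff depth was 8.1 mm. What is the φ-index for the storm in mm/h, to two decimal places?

Only the 3 blocks with intensity above φ contribute runoff: 5.4, 9.1, 11.7 mm/h.
Σ(I−φ)·Δt = d  ⇒  (5.4+9.1+11.7 − 3φ)·0.5 = 8.1
φ = (26.20 − 8.1/0.5) / 3 = 3.33 mm/h.

φ ≈ 3.33 mm/h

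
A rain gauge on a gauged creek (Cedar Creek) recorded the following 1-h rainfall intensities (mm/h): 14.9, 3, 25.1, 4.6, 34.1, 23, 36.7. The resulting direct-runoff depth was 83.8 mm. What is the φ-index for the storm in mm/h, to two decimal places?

φ ≈ 10.00 mm/h

Only the 5 blocks with intensity above φ contribute runoff: 14.9, 25.1, 34.1, 23, 36.7 mm/h.
Σ(I−φ)·Δt = d  ⇒  (14.9+25.1+34.1+23+36.7 − 5φ)·1 = 83.8
φ = (133.8 − 83.8/1) / 5 = 10.00 mm/h.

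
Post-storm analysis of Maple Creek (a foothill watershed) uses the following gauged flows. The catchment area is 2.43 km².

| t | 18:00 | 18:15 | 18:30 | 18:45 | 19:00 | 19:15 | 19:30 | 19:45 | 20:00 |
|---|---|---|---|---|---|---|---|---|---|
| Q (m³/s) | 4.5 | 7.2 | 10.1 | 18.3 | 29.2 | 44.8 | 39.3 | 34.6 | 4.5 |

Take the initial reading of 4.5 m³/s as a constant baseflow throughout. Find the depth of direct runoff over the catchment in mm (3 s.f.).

Direct runoff: 0.0, 2.7, 5.6, 13.8, 24.7, 40.3, 34.8, 30.1, 0.0 m³/s; ΣQ_DR = 152.0 m³/s.
V = ΣQ_DR · Δt = 152.0 × 900 s = 1.368 × 10^5 m³.
Over A = 2.43 km², depth = V / A = 56.3 mm.

d ≈ 56.3 mm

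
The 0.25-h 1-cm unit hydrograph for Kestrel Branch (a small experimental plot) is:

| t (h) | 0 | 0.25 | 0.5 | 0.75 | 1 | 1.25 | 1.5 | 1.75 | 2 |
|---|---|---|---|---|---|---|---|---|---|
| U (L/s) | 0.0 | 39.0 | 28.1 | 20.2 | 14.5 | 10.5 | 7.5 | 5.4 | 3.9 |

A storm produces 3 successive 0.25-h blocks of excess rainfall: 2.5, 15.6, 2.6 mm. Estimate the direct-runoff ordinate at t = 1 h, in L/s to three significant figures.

Q ≈ 42.4 L/s

By discrete convolution, Q_j = Σ (P_i / 10 mm) · U_{j−i}.
At t = 1 h (j=4): Q = (2.5/10)·14.5 + (15.6/10)·20.2 + (2.6/10)·28.1 = 42.4 L/s.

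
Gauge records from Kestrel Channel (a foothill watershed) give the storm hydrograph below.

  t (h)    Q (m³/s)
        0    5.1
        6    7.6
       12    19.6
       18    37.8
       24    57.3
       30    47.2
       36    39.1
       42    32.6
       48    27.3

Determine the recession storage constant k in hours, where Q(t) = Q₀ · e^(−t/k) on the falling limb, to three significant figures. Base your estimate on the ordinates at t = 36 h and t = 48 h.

k ≈ 33.4 h

On the falling limb, Q drops from 39.1 to 27.3 m³/s between t = 36 h and t = 48 h (Δt = 12 h).
k = −Δt / ln(Q₂/Q₁) = −12 / ln(27.3/39.1) = 33.4 h.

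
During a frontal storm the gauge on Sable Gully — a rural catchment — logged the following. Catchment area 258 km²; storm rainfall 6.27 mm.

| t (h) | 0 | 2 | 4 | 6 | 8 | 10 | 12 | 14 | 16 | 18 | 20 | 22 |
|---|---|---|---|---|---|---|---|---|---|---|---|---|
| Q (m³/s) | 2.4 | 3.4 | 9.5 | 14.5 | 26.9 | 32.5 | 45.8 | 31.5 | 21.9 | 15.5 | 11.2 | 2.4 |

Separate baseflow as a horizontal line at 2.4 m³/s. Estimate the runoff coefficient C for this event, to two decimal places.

ΣQ_DR = 188.7 m³/s; V = ΣQ_DR·Δt = 1.359 × 10^6 m³.
Runoff depth d = V / A = 5.266 mm.
C = d / P = 5.266 / 6.27 = 0.84.

C ≈ 0.84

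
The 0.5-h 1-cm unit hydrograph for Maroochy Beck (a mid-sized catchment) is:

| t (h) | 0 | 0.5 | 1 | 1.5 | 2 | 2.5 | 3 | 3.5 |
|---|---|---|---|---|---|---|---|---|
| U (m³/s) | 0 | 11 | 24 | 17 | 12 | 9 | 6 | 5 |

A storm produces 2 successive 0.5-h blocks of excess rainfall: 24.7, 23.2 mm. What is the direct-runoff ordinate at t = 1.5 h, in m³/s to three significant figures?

By discrete convolution, Q_j = Σ (P_i / 10 mm) · U_{j−i}.
At t = 1.5 h (j=3): Q = (24.7/10)·17 + (23.2/10)·24 = 97.7 m³/s.

Q ≈ 97.7 m³/s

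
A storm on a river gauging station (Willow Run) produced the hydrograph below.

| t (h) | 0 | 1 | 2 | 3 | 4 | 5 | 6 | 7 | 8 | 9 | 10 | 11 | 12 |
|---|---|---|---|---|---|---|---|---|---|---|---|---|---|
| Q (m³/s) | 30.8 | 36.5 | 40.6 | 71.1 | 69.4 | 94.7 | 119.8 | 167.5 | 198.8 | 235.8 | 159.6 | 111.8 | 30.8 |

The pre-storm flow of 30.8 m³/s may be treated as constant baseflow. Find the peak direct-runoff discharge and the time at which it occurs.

Q_p = 205.0 m³/s at t = 9 h

Subtracting baseflow gives direct-runoff ordinates: 0.0, 5.7, 9.8, 40.3, 38.6, 63.9, 89.0, 136.7, 168.0, 205.0, 128.8, 81.0, 0.0 m³/s.
The maximum is 205.0 m³/s, occurring at the reading for t = 9 h.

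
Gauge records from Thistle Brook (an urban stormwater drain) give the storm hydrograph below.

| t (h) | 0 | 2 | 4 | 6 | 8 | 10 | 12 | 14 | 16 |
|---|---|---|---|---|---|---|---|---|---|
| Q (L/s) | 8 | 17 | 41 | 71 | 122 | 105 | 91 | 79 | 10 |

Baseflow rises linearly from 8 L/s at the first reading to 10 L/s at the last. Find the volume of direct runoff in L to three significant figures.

Direct-runoff ordinates (Q − Q_b): 0.00, 8.75, 32.50, 62.25, 113.00, 95.75, 81.50, 69.25, 0.00 L/s.
ΣQ_DR = 463.0 L/s.
With Δt = 2 h = 7200 s, V = ΣQ_DR · Δt = 463.0 × 7200 = 3.33 × 10^6 L.

V ≈ 3.33 × 10^6 L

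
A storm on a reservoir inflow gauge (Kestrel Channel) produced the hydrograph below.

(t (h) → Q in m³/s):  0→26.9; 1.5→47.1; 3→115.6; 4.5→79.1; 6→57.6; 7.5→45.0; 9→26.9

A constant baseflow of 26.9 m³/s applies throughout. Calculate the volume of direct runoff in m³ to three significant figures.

V ≈ 1.13 × 10^6 m³

Direct-runoff ordinates (Q − Q_b): 0.0, 20.2, 88.7, 52.2, 30.7, 18.1, 0.0 m³/s.
ΣQ_DR = 209.9 m³/s.
With Δt = 1.5 h = 5400 s, V = ΣQ_DR · Δt = 209.9 × 5400 = 1.13 × 10^6 m³.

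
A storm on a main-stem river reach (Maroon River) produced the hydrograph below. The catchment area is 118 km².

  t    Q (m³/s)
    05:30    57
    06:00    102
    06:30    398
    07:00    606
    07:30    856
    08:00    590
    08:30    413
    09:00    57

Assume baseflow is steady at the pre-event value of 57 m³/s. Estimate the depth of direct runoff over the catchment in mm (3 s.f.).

Direct runoff: 0.0, 45.0, 341.0, 549.0, 799.0, 533.0, 356.0, 0.0 m³/s; ΣQ_DR = 2623 m³/s.
V = ΣQ_DR · Δt = 2623 × 1800 s = 4.721 × 10^6 m³.
Over A = 118 km², depth = V / A = 40.0 mm.

d ≈ 40.0 mm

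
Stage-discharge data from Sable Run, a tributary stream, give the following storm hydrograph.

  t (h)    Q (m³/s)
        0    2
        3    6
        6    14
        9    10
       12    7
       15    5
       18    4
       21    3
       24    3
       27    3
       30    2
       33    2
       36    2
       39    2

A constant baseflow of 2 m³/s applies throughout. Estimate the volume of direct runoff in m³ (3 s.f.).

V ≈ 4.00 × 10^5 m³

Direct-runoff ordinates (Q − Q_b): 0.0, 4.0, 12.0, 8.0, 5.0, 3.0, 2.0, 1.0, 1.0, 1.0, 0.0, 0.0, 0.0, 0.0 m³/s.
ΣQ_DR = 37.00 m³/s.
With Δt = 3 h = 10800 s, V = ΣQ_DR · Δt = 37.00 × 10800 = 4.00 × 10^5 m³.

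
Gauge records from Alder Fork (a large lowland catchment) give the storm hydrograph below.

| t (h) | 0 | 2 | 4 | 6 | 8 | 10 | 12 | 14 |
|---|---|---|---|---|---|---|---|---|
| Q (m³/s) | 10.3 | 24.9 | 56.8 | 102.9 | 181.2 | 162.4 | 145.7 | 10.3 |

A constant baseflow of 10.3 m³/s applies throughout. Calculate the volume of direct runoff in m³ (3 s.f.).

Direct-runoff ordinates (Q − Q_b): 0.0, 14.6, 46.5, 92.6, 170.9, 152.1, 135.4, 0.0 m³/s.
ΣQ_DR = 612.1 m³/s.
With Δt = 2 h = 7200 s, V = ΣQ_DR · Δt = 612.1 × 7200 = 4.41 × 10^6 m³.

V ≈ 4.41 × 10^6 m³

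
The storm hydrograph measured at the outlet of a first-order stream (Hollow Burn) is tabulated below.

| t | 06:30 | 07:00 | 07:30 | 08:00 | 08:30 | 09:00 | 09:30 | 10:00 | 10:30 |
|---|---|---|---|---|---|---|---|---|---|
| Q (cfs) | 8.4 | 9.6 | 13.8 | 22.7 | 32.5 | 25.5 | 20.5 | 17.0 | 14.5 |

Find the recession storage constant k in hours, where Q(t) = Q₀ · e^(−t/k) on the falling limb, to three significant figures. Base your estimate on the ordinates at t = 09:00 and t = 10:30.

On the falling limb, Q drops from 25.5 to 14.5 cfs between t = 09:00 and t = 10:30 (Δt = 1.5 h).
k = −Δt / ln(Q₂/Q₁) = −1.5 / ln(14.5/25.5) = 2.66 h.

k ≈ 2.66 h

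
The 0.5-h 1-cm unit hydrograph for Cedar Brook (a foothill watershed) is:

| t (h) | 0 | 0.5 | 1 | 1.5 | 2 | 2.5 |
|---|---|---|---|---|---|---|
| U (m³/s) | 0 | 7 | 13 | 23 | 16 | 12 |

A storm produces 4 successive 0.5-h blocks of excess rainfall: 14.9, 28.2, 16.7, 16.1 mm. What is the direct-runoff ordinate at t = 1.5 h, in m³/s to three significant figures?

Q ≈ 82.6 m³/s

By discrete convolution, Q_j = Σ (P_i / 10 mm) · U_{j−i}.
At t = 1.5 h (j=3): Q = (14.9/10)·23 + (28.2/10)·13 + (16.7/10)·7 + (16.1/10)·0 = 82.6 m³/s.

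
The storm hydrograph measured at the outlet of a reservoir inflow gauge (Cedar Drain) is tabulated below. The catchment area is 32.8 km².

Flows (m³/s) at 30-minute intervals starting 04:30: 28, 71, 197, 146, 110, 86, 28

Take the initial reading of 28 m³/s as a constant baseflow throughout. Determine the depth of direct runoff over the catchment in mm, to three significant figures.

d ≈ 25.8 mm

Direct runoff: 0.0, 43.0, 169.0, 118.0, 82.0, 58.0, 0.0 m³/s; ΣQ_DR = 470.0 m³/s.
V = ΣQ_DR · Δt = 470.0 × 1800 s = 8.460 × 10^5 m³.
Over A = 32.8 km², depth = V / A = 25.8 mm.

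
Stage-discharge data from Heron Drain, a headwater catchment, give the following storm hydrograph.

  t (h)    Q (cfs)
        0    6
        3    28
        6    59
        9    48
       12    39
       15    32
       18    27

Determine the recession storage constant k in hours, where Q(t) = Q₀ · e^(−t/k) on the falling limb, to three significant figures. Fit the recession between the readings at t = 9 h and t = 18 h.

On the falling limb, Q drops from 48 to 27 cfs between t = 9 h and t = 18 h (Δt = 9 h).
k = −Δt / ln(Q₂/Q₁) = −9 / ln(27/48) = 15.6 h.

k ≈ 15.6 h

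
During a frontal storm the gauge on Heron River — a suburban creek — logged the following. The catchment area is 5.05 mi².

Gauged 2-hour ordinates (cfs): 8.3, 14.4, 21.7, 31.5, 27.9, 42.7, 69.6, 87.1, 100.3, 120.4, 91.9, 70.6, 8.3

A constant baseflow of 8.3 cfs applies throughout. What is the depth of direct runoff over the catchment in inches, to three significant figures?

d ≈ 0.360 in

Direct runoff: 0.0, 6.1, 13.4, 23.2, 19.6, 34.4, 61.3, 78.8, 92.0, 112.1, 83.6, 62.3, 0.0 cfs; ΣQ_DR = 586.8 cfs.
V = ΣQ_DR · Δt = 586.8 × 7200 s = 4.225 × 10^6 ft³.
Over A = 5.05 mi², depth = V / A = 0.360 in.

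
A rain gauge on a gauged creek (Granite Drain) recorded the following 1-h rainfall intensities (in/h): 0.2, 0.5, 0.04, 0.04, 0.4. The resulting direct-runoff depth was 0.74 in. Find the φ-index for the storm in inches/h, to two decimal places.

φ ≈ 0.12 in/h

Only the 3 blocks with intensity above φ contribute runoff: 0.2, 0.5, 0.4 in/h.
Σ(I−φ)·Δt = d  ⇒  (0.2+0.5+0.4 − 3φ)·1 = 0.74
φ = (1.100 − 0.74/1) / 3 = 0.12 in/h.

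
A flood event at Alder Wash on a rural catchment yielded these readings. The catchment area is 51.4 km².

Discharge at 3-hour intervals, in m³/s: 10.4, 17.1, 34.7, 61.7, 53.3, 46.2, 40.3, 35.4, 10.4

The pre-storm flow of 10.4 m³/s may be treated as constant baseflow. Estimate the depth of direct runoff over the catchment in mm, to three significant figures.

d ≈ 45.4 mm

Direct runoff: 0.0, 6.7, 24.3, 51.3, 42.9, 35.8, 29.9, 25.0, 0.0 m³/s; ΣQ_DR = 215.9 m³/s.
V = ΣQ_DR · Δt = 215.9 × 10800 s = 2.332 × 10^6 m³.
Over A = 51.4 km², depth = V / A = 45.4 mm.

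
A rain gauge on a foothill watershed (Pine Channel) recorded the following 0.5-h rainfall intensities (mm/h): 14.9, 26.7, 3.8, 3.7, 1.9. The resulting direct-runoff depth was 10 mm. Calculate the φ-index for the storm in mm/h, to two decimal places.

Only the 2 blocks with intensity above φ contribute runoff: 14.9, 26.7 mm/h.
Σ(I−φ)·Δt = d  ⇒  (14.9+26.7 − 2φ)·0.5 = 10
φ = (41.60 − 10/0.5) / 2 = 10.80 mm/h.

φ ≈ 10.80 mm/h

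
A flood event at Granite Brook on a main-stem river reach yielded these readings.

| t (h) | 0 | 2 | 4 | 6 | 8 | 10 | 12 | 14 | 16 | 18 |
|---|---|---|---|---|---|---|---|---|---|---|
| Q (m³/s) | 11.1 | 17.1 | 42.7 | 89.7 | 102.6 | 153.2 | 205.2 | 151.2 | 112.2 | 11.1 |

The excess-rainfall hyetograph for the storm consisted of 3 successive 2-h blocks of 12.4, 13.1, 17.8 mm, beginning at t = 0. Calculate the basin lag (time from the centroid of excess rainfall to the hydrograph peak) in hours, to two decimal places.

Centroid of excess rainfall: t_c = Σ P_i·t̄_i / ΣP_i = 3.2494 h (block centres at 1, 3, 5 h).
Hydrograph peak occurs at t = 12 h, so basin lag t_L = 12 − 3.2494 = 8.75 h.

t_L ≈ 8.75 h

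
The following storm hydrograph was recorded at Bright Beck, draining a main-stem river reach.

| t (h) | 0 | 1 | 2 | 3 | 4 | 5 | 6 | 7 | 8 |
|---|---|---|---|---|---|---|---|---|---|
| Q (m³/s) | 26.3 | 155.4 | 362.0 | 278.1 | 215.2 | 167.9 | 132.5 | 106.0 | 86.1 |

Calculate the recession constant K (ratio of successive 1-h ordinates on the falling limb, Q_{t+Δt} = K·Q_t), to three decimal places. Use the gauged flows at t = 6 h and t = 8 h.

Using the recession-limb readings at t = 6 h and t = 8 h: Q falls from 132.5 to 86.1 m³/s over 2 intervals.
K = (Q₂/Q₁)^(1/2) = (86.1/132.5)^(1/2) = 0.806.

K ≈ 0.806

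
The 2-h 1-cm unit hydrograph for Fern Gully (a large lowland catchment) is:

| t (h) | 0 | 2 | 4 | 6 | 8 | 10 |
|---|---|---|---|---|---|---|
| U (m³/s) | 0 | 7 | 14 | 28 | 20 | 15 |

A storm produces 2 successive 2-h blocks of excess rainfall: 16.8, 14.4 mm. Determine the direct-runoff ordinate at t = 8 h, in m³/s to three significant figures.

By discrete convolution, Q_j = Σ (P_i / 10 mm) · U_{j−i}.
At t = 8 h (j=4): Q = (16.8/10)·20 + (14.4/10)·28 = 73.9 m³/s.

Q ≈ 73.9 m³/s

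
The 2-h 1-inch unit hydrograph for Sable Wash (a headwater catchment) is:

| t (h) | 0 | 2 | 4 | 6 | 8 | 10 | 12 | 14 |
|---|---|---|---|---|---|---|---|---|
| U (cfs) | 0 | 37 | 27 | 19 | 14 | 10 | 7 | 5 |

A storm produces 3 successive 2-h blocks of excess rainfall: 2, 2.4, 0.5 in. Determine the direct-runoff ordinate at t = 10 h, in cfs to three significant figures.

By discrete convolution, Q_j = Σ (P_i / 1 in) · U_{j−i}.
At t = 10 h (j=5): Q = (2/1)·10 + (2.4/1)·14 + (0.5/1)·19 = 63.1 cfs.

Q ≈ 63.1 cfs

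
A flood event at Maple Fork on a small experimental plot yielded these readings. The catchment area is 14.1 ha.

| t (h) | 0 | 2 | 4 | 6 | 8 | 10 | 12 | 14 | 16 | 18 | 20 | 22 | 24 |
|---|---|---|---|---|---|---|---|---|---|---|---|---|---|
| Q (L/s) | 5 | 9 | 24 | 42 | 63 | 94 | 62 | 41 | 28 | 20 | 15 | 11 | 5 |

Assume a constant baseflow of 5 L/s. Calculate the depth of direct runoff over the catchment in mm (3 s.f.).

d ≈ 18.1 mm

Direct runoff: 0.0, 4.0, 19.0, 37.0, 58.0, 89.0, 57.0, 36.0, 23.0, 15.0, 10.0, 6.0, 0.0 L/s; ΣQ_DR = 354.0 L/s.
V = ΣQ_DR · Δt = 354.0 × 7200 s = 2.549 × 10^6 L.
Over A = 14.1 ha, depth = V / A = 18.1 mm.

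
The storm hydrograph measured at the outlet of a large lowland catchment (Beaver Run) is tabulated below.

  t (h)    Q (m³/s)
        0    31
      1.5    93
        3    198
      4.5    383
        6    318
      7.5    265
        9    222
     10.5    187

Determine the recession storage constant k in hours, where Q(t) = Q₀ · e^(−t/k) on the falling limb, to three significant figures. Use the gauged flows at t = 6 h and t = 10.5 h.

k ≈ 8.48 h

On the falling limb, Q drops from 318 to 187 m³/s between t = 6 h and t = 10.5 h (Δt = 4.5 h).
k = −Δt / ln(Q₂/Q₁) = −4.5 / ln(187/318) = 8.48 h.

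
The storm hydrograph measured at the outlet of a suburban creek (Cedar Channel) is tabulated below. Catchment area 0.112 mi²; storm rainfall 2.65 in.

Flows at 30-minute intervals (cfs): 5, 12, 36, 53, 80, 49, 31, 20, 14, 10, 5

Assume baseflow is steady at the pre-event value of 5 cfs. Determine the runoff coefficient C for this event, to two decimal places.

ΣQ_DR = 260.0 cfs; V = ΣQ_DR·Δt = 4.680 × 10^5 ft³.
Runoff depth d = V / A = 1.799 in.
C = d / P = 1.799 / 2.65 = 0.68.

C ≈ 0.68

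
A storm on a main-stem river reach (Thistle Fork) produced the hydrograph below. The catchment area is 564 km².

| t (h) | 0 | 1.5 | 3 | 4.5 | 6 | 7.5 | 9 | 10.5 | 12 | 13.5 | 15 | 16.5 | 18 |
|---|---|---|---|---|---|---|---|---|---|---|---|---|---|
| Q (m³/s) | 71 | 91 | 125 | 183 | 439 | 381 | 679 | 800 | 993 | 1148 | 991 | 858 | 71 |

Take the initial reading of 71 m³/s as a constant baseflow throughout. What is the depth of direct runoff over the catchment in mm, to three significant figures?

d ≈ 56.6 mm

Direct runoff: 0.0, 20.0, 54.0, 112.0, 368.0, 310.0, 608.0, 729.0, 922.0, 1077.0, 920.0, 787.0, 0.0 m³/s; ΣQ_DR = 5907 m³/s.
V = ΣQ_DR · Δt = 5907 × 5400 s = 3.190 × 10^7 m³.
Over A = 564 km², depth = V / A = 56.6 mm.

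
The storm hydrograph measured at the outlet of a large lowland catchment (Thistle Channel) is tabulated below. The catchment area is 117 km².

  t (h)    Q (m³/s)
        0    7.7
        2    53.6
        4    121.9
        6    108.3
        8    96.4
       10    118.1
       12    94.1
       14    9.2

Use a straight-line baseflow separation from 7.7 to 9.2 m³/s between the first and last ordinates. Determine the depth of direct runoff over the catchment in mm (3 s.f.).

d ≈ 33.3 mm

Direct runoff: 0.00, 45.69, 113.77, 99.96, 87.84, 109.33, 85.11, 0.00 m³/s; ΣQ_DR = 541.7 m³/s.
V = ΣQ_DR · Δt = 541.7 × 7200 s = 3.900 × 10^6 m³.
Over A = 117 km², depth = V / A = 33.3 mm.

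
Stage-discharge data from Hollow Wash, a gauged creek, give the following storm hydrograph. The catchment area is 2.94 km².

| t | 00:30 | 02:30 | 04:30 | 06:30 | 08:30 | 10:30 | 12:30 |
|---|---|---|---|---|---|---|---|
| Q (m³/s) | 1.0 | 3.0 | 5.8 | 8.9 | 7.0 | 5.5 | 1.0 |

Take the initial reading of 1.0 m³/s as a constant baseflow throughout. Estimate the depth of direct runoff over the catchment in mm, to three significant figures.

d ≈ 61.7 mm

Direct runoff: 0.0, 2.0, 4.8, 7.9, 6.0, 4.5, 0.0 m³/s; ΣQ_DR = 25.20 m³/s.
V = ΣQ_DR · Δt = 25.20 × 7200 s = 1.814 × 10^5 m³.
Over A = 2.94 km², depth = V / A = 61.7 mm.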